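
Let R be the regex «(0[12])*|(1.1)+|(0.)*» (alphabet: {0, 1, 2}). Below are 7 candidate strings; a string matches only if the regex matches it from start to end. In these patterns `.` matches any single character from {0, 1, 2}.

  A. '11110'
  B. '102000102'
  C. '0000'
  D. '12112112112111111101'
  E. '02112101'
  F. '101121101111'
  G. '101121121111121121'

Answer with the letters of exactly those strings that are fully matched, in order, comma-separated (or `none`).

C, F, G

A. '11110' → no match
B. '102000102' → no match
C. '0000' → match
D → no match
E. '02112101' → no match
F. '101121101111' → match
G → match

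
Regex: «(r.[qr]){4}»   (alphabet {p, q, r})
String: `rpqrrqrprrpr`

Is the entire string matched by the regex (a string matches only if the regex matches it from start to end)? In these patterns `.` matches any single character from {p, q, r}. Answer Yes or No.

Yes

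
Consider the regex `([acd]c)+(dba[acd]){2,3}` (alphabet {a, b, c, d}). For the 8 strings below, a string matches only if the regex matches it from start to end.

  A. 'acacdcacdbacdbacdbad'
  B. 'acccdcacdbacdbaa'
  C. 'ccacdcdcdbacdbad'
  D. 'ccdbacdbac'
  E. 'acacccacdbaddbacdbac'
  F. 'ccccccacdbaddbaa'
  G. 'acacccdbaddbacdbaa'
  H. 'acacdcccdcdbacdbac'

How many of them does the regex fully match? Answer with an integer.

8

A → match
B → match
C → match
D → match
E → match
F → match
G → match
H → match
Total matched: 8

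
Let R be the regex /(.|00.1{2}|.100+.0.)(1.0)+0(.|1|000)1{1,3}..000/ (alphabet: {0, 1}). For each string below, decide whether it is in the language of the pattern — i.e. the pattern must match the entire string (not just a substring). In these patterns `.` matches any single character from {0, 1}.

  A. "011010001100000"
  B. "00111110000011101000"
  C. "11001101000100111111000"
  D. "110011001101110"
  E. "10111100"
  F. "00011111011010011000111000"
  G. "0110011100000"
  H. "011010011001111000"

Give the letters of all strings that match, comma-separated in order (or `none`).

A → match
B → match
C → no match
D → no match — must end with "000"
E → no match — must end with "000"
F → no match
G → match
H → match

A, B, G, H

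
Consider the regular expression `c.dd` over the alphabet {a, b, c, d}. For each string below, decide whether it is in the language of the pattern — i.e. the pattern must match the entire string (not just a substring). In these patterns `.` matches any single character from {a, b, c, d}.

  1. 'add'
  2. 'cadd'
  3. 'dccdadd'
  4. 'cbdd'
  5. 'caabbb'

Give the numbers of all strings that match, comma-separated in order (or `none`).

1 → no match — must start with 'c'
2 → match
3 → no match — must start with 'c'
4 → match
5 → no match — must end with 'dd'

2, 4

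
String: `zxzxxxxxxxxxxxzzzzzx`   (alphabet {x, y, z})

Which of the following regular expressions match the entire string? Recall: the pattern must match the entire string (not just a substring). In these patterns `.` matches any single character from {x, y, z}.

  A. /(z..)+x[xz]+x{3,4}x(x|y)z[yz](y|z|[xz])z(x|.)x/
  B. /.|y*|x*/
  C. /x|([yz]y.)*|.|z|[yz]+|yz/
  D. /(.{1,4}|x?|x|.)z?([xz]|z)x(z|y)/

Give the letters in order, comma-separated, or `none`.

A

A → match
B → no match
C → no match
D → no match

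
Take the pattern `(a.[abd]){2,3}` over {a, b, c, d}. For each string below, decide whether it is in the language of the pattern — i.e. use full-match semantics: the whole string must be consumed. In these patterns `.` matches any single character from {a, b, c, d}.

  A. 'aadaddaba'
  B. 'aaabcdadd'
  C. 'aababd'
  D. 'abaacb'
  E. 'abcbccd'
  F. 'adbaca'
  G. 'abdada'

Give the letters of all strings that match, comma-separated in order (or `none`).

A → match
B → no match
C → match
D → match
E → no match
F → match
G → match

A, C, D, F, G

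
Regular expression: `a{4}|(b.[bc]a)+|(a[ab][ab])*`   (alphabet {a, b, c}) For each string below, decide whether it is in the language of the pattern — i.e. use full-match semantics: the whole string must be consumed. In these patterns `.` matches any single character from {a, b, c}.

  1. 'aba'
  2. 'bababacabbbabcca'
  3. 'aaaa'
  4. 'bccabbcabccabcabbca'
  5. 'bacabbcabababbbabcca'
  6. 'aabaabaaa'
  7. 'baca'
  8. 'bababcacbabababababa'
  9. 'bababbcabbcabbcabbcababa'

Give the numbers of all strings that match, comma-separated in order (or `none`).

1. 'aba' → match
2 → match
3. 'aaaa' → match
4 → no match
5 → match
6. 'aabaabaaa' → match
7. 'baca' → match
8 → no match
9 → match

1, 2, 3, 5, 6, 7, 9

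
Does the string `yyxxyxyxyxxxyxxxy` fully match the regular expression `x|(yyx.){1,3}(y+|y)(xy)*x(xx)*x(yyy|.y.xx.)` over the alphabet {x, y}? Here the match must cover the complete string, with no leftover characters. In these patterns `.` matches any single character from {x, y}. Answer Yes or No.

Yes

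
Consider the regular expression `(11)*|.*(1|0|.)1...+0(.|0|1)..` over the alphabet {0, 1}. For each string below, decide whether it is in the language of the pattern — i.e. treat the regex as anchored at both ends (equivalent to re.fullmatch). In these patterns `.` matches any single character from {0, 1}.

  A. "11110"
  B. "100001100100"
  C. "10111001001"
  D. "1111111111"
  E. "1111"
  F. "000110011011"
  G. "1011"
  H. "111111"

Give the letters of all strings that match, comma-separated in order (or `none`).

D, E, H

A. "11110" → no match
B. "100001100100" → no match
C. "10111001001" → no match
D. "1111111111" → match
E. "1111" → match
F. "000110011011" → no match
G. "1011" → no match
H. "111111" → match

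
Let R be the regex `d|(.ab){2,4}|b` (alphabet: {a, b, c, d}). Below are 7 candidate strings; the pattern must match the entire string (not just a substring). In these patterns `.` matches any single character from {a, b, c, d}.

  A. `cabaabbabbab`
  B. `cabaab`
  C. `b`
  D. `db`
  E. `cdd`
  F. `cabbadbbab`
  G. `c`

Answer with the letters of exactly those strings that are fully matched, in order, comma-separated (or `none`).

A. `cabaabbabbab` → match
B. `cabaab` → match
C. `b` → match
D. `db` → no match
E. `cdd` → no match
F. `cabbadbbab` → no match
G. `c` → no match

A, B, C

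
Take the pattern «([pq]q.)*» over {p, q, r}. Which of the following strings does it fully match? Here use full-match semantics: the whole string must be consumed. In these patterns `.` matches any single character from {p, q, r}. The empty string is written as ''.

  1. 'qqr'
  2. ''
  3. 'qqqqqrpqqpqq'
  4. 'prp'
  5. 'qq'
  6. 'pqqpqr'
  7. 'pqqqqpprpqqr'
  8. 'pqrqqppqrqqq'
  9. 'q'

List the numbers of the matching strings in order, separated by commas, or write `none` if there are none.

1 → match
2 → match
3 → match
4 → no match
5 → no match
6 → match
7 → no match
8 → match
9 → no match

1, 2, 3, 6, 8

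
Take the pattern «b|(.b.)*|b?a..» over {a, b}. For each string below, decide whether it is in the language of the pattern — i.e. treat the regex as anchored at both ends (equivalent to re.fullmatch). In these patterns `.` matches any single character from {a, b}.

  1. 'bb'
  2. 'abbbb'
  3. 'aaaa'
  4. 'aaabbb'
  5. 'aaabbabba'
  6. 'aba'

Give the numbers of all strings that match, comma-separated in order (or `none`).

1 → no match
2 → no match
3 → no match
4 → no match
5 → no match
6 → match

6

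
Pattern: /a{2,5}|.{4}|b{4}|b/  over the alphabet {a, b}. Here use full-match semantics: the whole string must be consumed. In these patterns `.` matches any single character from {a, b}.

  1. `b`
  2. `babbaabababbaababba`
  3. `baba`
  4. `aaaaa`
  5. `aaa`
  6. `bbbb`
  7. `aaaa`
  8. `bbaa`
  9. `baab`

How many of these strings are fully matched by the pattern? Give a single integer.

8

1. `b` → match
2 → no match
3. `baba` → match
4. `aaaaa` → match
5. `aaa` → match
6. `bbbb` → match
7. `aaaa` → match
8. `bbaa` → match
9. `baab` → match
Total matched: 8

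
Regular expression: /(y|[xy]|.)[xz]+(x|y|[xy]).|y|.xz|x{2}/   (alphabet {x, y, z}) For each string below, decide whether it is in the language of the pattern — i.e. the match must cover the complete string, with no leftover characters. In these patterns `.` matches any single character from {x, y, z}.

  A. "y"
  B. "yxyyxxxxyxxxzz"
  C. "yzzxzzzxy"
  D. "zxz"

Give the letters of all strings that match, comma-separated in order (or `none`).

A. "y" → match
B → no match
C. "yzzxzzzxy" → match
D. "zxz" → match

A, C, D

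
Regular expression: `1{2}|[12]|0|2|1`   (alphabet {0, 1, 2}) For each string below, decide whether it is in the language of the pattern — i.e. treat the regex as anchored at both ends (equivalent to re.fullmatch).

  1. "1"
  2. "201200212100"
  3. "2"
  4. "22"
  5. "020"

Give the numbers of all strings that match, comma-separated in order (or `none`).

1 → match
2 → no match
3 → match
4 → no match
5 → no match

1, 3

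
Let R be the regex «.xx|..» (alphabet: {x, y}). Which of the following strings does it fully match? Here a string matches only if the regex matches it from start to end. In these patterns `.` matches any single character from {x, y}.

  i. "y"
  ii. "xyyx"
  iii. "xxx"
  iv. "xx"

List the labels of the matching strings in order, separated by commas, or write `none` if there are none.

i → no match
ii → no match
iii → match
iv → match

iii, iv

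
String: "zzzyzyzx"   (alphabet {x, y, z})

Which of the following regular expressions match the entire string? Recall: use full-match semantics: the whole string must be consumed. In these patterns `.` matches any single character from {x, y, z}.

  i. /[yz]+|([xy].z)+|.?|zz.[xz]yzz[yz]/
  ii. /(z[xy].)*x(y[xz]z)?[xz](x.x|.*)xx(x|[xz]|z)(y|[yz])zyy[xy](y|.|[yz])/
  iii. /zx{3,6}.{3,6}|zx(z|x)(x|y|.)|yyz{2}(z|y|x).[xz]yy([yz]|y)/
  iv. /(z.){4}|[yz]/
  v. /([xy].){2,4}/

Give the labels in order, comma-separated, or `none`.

iv

i → no match
ii → no match
iii → no match
iv → match
v → no match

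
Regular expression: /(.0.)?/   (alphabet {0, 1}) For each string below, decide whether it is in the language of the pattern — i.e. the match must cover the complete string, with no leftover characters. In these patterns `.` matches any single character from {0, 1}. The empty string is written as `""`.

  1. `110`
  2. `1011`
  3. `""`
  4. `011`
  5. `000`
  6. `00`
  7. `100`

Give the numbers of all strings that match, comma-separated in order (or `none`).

3, 5, 7

1. `110` → no match
2. `1011` → no match
3. `""` → match
4. `011` → no match
5. `000` → match
6. `00` → no match
7. `100` → match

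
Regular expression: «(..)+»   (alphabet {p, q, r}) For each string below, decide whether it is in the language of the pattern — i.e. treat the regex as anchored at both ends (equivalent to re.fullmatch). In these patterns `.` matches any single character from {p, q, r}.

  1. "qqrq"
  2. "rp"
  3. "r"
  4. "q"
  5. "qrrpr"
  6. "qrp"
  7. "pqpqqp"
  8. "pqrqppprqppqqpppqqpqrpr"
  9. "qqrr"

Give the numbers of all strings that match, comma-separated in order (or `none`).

1, 2, 7, 9

1. "qqrq" → match
2. "rp" → match
3. "r" → no match
4. "q" → no match
5. "qrrpr" → no match
6. "qrp" → no match
7. "pqpqqp" → match
8 → no match
9. "qqrr" → match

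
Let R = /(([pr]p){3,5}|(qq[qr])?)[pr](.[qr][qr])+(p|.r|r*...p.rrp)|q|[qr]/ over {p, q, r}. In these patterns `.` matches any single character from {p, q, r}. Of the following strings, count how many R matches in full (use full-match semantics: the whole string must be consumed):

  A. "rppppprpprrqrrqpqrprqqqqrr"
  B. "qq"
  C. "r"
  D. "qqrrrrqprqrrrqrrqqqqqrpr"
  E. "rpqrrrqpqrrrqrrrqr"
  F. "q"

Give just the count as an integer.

A → match
B → no match
C → match
D → match
E → match
F → match
Total matched: 5

5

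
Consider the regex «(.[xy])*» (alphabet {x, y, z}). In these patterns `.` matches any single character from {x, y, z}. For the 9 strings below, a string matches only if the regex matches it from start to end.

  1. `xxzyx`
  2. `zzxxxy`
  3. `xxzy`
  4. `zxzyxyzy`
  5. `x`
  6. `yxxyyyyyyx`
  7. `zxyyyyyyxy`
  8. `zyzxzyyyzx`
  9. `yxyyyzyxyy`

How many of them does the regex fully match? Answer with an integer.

1. `xxzyx` → no match
2. `zzxxxy` → no match
3. `xxzy` → match
4. `zxzyxyzy` → match
5. `x` → no match
6. `yxxyyyyyyx` → match
7. `zxyyyyyyxy` → match
8. `zyzxzyyyzx` → match
9. `yxyyyzyxyy` → no match
Total matched: 5

5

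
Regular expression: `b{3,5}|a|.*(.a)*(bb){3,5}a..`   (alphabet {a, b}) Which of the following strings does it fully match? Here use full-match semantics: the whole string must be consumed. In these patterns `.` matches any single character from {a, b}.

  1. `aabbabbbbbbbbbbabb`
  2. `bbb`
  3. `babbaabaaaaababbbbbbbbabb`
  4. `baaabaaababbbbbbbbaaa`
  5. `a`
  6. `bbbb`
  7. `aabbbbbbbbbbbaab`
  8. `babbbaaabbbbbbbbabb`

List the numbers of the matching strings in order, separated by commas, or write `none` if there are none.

1 → match
2 → match
3 → match
4 → match
5 → match
6 → match
7 → match
8 → match

1, 2, 3, 4, 5, 6, 7, 8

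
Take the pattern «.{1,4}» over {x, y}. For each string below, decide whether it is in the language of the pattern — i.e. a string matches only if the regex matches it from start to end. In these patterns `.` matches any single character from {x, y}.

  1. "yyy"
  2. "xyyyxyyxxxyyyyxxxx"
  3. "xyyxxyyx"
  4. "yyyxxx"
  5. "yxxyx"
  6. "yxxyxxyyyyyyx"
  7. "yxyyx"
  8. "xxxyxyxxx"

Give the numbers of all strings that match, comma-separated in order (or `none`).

1 → match
2 → no match
3 → no match
4 → no match
5 → no match
6 → no match
7 → no match
8 → no match

1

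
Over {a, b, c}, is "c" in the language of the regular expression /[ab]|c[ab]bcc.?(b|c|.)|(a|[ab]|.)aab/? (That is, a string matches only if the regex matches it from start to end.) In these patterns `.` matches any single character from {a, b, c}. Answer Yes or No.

No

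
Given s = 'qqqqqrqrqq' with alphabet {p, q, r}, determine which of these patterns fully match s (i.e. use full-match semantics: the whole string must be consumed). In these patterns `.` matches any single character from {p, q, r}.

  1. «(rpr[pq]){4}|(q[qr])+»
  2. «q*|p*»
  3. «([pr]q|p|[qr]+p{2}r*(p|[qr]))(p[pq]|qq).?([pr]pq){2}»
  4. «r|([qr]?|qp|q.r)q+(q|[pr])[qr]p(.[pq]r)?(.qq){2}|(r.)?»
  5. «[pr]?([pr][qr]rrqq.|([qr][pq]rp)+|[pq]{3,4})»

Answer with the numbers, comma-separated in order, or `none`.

1 → match
2 → no match
3 → no match — must end with 'pq'
4 → no match
5 → no match

1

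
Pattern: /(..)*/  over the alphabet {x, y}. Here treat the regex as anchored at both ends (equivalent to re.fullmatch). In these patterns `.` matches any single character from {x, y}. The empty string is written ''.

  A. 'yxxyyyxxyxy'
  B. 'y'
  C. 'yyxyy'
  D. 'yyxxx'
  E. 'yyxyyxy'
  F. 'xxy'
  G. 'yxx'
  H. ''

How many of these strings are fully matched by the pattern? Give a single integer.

A → no match
B → no match
C → no match
D → no match
E → no match
F → no match
G → no match
H → match
Total matched: 1

1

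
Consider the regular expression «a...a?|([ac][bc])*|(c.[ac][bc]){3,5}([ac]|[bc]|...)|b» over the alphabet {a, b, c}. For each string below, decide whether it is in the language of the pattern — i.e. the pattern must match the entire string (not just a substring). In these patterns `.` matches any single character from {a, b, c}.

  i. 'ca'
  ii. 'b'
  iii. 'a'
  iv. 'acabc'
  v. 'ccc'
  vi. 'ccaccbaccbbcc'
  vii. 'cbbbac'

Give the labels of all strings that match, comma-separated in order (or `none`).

i. 'ca' → no match
ii. 'b' → match
iii. 'a' → no match
iv. 'acabc' → no match
v. 'ccc' → no match
vi → no match
vii. 'cbbbac' → no match

ii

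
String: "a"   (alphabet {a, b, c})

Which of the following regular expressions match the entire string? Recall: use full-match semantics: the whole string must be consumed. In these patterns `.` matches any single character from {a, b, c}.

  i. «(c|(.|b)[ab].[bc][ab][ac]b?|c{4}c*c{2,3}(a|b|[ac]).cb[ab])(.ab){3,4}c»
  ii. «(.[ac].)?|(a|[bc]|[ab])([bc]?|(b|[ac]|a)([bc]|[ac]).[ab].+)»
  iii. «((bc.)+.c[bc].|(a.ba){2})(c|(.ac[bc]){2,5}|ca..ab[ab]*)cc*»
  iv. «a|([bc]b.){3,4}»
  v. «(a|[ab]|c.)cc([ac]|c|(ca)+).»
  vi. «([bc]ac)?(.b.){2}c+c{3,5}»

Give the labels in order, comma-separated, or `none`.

i → no match — must end with "abc"
ii → match
iii → no match
iv → match
v → no match
vi → no match — must end with "c"

ii, iv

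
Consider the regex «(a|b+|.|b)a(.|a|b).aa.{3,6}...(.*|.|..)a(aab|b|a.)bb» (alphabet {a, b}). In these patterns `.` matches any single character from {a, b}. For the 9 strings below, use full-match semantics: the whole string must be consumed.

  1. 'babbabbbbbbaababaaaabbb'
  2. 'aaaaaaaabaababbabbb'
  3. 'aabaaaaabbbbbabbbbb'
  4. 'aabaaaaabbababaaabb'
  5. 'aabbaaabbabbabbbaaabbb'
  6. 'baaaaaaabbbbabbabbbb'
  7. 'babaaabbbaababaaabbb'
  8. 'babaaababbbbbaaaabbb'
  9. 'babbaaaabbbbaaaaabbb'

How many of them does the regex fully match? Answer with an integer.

1 → no match
2 → match
3 → no match
4 → match
5 → match
6 → no match
7 → match
8 → match
9 → match
Total matched: 6

6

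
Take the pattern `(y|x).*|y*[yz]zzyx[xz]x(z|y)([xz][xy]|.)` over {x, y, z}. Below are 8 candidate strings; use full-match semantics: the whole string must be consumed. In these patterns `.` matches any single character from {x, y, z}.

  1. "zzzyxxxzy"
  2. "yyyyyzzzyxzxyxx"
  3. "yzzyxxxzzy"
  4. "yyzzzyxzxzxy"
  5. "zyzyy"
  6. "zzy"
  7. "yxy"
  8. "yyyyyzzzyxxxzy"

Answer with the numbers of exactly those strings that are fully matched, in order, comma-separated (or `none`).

1, 2, 3, 4, 7, 8

1. "zzzyxxxzy" → match
2 → match
3. "yzzyxxxzzy" → match
4. "yyzzzyxzxzxy" → match
5. "zyzyy" → no match
6. "zzy" → no match
7. "yxy" → match
8 → match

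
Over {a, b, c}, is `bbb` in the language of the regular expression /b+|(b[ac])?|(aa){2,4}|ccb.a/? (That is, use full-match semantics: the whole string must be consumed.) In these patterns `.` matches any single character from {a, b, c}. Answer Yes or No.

Yes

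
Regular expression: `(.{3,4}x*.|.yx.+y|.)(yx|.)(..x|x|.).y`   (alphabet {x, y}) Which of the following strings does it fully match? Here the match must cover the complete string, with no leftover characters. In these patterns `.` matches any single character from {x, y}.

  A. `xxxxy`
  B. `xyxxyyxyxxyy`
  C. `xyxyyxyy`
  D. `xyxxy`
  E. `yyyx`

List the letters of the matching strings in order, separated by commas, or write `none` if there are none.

A → match
B → match
C → match
D → match
E → no match — must end with `y`

A, B, C, D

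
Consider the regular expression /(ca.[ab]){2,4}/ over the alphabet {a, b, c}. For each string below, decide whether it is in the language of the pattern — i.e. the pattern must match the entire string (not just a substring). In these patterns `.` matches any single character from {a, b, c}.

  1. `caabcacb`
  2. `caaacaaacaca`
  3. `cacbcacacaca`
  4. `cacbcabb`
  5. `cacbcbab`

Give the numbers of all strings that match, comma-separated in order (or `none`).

1 → match
2 → match
3 → match
4 → match
5 → no match

1, 2, 3, 4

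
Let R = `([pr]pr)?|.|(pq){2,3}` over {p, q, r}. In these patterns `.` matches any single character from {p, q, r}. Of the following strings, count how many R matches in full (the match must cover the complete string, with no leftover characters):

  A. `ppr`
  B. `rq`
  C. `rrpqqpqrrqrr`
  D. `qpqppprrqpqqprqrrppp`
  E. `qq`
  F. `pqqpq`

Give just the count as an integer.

A → match
B → no match
C → no match
D → no match
E → no match
F → no match
Total matched: 1

1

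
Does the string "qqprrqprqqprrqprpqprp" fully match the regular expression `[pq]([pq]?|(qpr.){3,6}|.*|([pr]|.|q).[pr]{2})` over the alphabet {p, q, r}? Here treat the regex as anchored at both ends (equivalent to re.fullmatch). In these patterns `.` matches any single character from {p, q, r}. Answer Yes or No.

Yes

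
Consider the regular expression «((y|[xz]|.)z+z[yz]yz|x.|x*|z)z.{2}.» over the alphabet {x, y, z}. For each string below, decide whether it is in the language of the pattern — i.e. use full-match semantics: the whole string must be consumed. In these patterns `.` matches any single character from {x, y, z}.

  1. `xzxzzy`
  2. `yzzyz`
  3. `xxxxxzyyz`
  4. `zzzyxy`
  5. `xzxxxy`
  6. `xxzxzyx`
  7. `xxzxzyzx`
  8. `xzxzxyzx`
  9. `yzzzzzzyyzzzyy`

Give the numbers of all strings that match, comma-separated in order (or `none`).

1 → no match
2 → no match
3 → match
4 → no match
5 → no match
6 → no match
7 → no match
8 → no match
9 → match

3, 9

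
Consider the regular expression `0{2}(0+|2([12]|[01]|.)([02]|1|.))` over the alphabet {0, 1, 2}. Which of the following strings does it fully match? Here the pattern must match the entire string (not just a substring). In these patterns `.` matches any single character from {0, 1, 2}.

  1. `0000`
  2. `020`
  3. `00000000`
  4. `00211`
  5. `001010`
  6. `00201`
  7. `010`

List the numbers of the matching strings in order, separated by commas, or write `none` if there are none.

1 → match
2 → no match
3 → match
4 → match
5 → no match
6 → match
7 → no match

1, 3, 4, 6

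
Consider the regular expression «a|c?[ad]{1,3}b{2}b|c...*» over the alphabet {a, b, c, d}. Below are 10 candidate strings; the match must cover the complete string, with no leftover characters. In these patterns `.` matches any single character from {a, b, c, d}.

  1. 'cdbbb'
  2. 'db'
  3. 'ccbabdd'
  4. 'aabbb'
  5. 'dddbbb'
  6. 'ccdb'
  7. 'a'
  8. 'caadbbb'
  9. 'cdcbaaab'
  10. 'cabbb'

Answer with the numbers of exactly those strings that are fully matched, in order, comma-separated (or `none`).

1 → match
2 → no match
3 → match
4 → match
5 → match
6 → match
7 → match
8 → match
9 → match
10 → match

1, 3, 4, 5, 6, 7, 8, 9, 10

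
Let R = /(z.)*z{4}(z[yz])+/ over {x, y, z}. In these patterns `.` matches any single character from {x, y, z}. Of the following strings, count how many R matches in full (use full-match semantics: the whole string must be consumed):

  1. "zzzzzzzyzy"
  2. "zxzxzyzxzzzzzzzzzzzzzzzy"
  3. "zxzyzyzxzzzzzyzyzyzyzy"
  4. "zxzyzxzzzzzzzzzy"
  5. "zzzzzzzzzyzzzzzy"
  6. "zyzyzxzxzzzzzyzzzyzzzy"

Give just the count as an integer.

1 → match
2 → match
3 → match
4 → match
5 → match
6 → match
Total matched: 6

6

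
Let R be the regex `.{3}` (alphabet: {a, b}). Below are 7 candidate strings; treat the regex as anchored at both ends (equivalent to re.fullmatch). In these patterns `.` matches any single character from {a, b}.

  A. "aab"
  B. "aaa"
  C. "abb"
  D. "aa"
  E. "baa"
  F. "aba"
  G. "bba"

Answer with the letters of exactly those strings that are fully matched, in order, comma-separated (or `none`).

A, B, C, E, F, G

A → match
B → match
C → match
D → no match
E → match
F → match
G → match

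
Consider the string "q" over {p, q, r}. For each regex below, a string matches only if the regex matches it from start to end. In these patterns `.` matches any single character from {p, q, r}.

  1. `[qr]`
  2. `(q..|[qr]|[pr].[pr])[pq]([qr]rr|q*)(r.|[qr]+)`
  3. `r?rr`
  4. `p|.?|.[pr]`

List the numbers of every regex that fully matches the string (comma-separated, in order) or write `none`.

1, 4

1 → match
2 → no match
3 → no match — must end with "rr"
4 → match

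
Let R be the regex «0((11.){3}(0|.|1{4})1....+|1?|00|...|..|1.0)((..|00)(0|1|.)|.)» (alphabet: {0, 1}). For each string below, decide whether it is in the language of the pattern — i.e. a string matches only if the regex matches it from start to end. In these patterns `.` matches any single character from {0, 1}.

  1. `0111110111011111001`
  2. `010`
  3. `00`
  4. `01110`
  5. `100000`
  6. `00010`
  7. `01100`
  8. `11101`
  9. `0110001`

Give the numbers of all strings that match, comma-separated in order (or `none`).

1, 2, 3, 4, 6, 7, 9

1 → match
2 → match
3 → match
4 → match
5 → no match — must start with `0`
6 → match
7 → match
8 → no match — must start with `0`
9 → match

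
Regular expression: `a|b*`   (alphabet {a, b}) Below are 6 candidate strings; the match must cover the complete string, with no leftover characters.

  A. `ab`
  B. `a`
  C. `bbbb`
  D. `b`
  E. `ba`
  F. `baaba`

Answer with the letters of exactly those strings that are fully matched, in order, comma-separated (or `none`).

A → no match
B → match
C → match
D → match
E → no match
F → no match

B, C, D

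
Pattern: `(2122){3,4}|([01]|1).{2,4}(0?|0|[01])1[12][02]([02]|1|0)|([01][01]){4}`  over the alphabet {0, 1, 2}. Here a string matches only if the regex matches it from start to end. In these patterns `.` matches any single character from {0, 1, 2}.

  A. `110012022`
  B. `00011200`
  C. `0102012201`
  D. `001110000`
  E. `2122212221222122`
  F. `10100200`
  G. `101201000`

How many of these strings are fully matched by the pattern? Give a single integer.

2

A. `110012022` → no match
B. `00011200` → match
C. `0102012201` → no match
D. `001110000` → no match
E → match
F. `10100200` → no match
G. `101201000` → no match
Total matched: 2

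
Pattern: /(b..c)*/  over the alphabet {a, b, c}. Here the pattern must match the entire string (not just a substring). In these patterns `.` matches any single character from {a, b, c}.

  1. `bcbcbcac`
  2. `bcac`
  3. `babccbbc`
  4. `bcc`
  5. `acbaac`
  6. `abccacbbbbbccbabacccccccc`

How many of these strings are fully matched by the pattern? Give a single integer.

2

1. `bcbcbcac` → match
2. `bcac` → match
3. `babccbbc` → no match
4. `bcc` → no match
5. `acbaac` → no match
6 → no match
Total matched: 2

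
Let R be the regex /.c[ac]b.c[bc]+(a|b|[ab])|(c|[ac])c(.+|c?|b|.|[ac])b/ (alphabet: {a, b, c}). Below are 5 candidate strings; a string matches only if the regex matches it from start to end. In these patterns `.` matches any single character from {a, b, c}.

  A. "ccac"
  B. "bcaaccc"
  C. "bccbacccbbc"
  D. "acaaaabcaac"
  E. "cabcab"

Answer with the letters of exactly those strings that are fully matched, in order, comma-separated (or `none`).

none

A → no match
B → no match
C → no match
D → no match
E → no match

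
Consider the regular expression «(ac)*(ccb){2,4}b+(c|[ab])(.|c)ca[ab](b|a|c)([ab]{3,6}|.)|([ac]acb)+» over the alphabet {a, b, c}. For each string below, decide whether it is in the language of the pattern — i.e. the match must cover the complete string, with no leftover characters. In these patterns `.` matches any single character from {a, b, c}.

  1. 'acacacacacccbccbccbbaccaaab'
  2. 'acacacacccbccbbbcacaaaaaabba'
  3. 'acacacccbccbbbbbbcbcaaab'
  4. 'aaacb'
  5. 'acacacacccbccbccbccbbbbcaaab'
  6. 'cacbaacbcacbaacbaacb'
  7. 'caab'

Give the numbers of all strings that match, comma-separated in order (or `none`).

1 → match
2 → match
3 → match
4 → no match
5 → match
6 → match
7 → no match

1, 2, 3, 5, 6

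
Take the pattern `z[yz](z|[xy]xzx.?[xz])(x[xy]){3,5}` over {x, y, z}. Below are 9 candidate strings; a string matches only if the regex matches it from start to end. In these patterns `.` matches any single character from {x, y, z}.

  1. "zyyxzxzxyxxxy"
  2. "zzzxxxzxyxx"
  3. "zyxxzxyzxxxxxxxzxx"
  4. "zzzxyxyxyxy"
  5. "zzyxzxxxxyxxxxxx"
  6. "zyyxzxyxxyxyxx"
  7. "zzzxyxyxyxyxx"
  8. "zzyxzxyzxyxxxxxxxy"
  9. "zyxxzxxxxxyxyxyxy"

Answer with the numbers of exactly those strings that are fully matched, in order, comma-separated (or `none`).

1, 4, 5, 6, 7, 8, 9

1 → match
2 → no match
3 → no match
4 → match
5 → match
6 → match
7 → match
8 → match
9 → match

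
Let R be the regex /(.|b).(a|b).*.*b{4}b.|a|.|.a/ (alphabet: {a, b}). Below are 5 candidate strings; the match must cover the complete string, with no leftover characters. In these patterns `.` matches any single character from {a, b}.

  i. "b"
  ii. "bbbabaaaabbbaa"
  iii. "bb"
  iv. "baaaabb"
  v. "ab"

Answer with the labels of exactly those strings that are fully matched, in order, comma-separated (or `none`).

i

i → match
ii → no match
iii → no match
iv → no match
v → no match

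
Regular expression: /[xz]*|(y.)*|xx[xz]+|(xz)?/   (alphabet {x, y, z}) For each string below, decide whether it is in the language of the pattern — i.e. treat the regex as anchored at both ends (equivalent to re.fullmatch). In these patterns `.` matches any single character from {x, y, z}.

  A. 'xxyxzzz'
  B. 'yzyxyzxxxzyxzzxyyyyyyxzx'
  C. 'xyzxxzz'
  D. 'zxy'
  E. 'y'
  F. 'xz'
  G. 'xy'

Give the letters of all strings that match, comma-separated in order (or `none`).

F

A → no match
B → no match
C → no match
D → no match
E → no match
F → match
G → no match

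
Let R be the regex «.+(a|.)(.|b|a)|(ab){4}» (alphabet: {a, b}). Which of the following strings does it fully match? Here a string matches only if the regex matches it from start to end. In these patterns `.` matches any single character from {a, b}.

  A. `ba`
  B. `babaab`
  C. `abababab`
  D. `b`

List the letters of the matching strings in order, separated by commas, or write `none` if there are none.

B, C

A → no match
B → match
C → match
D → no match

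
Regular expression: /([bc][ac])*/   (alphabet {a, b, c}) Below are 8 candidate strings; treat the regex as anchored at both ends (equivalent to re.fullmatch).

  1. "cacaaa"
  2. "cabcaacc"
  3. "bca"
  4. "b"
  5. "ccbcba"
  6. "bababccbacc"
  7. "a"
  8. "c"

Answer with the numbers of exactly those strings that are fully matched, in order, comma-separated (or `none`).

5

1. "cacaaa" → no match
2. "cabcaacc" → no match
3. "bca" → no match
4. "b" → no match
5. "ccbcba" → match
6. "bababccbacc" → no match
7. "a" → no match
8. "c" → no match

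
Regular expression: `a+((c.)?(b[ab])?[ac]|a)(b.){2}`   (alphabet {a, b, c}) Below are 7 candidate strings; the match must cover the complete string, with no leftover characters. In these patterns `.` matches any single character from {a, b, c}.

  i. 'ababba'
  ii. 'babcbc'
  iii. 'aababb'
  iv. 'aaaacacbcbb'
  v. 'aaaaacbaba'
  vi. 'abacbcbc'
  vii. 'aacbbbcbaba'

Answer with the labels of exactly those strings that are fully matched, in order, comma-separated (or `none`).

i → no match
ii → no match — must start with 'a'
iii → match
iv → match
v → match
vi → match
vii → match

iii, iv, v, vi, vii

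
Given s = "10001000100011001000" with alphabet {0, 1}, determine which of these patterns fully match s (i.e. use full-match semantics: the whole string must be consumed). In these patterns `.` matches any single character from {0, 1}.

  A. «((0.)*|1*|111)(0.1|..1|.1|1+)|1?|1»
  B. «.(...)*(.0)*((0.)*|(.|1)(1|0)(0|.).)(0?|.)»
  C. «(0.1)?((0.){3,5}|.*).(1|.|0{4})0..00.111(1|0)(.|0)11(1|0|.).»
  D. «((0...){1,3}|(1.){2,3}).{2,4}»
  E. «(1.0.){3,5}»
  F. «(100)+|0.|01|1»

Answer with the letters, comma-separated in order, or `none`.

B, E

A → no match
B → match
C → no match
D → no match
E → match
F → no match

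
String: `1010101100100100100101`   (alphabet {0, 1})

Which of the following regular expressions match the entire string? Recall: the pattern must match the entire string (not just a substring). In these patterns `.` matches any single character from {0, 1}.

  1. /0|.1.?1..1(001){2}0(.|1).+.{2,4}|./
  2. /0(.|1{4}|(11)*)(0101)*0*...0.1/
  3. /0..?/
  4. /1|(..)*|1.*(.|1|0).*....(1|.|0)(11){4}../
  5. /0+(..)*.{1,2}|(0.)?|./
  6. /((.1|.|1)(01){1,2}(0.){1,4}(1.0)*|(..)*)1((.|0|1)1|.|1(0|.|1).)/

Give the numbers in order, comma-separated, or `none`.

4, 6

1 → no match
2 → no match — must start with `0`
3 → no match — must start with `0`
4 → match
5 → no match
6 → match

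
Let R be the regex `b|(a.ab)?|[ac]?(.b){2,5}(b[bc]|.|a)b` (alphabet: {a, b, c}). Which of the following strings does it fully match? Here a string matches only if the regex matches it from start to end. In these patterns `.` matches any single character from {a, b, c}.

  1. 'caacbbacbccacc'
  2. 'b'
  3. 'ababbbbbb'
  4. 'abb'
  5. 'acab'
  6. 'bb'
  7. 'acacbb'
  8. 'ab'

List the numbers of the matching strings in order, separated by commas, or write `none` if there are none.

1 → no match
2 → match
3 → match
4 → no match
5 → match
6 → no match
7 → no match
8 → no match

2, 3, 5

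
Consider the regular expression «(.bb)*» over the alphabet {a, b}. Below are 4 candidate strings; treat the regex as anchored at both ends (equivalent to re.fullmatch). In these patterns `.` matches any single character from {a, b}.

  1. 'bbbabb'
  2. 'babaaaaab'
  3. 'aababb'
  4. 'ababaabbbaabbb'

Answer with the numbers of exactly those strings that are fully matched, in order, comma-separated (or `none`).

1. 'bbbabb' → match
2. 'babaaaaab' → no match
3. 'aababb' → no match
4 → no match

1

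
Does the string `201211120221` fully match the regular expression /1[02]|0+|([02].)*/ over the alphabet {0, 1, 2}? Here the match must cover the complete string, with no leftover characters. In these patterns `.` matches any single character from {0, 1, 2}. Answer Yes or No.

No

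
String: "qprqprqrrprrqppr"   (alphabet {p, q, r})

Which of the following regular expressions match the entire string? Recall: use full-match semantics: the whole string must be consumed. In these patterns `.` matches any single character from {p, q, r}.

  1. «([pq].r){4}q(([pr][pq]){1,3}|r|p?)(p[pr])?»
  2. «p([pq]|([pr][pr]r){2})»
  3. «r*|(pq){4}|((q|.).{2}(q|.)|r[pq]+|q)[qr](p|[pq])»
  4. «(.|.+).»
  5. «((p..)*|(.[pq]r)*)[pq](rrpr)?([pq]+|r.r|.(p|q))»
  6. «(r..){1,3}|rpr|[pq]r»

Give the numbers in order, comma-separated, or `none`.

1, 4

1 → match
2 → no match — must start with "p"
3 → no match
4 → match
5 → no match
6 → no match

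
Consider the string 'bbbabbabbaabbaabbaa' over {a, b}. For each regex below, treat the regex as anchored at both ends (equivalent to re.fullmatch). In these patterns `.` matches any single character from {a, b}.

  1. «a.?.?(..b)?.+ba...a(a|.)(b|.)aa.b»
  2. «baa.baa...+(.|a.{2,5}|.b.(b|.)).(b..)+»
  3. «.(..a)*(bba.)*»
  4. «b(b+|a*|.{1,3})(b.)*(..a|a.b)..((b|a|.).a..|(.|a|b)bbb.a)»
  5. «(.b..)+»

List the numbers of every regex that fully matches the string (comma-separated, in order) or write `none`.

3

1 → no match — must start with 'a'
2 → no match — must start with 'baa'
3 → match
4 → no match
5 → no match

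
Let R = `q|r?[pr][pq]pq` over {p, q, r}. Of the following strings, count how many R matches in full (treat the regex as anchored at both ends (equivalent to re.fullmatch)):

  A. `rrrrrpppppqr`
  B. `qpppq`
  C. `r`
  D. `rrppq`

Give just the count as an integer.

1

A → no match
B → no match
C → no match
D → match
Total matched: 1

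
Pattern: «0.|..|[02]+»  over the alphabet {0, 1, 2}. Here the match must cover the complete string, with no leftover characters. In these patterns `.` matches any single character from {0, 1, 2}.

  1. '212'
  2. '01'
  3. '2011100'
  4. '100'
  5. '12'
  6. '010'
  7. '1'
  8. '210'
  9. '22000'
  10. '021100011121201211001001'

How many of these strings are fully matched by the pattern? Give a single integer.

1 → no match
2 → match
3 → no match
4 → no match
5 → match
6 → no match
7 → no match
8 → no match
9 → match
10 → no match
Total matched: 3

3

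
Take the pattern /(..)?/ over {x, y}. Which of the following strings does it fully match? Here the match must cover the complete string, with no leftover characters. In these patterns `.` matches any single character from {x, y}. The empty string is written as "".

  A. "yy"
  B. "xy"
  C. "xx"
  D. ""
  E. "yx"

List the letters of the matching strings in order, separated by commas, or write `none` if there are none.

A → match
B → match
C → match
D → match
E → match

A, B, C, D, E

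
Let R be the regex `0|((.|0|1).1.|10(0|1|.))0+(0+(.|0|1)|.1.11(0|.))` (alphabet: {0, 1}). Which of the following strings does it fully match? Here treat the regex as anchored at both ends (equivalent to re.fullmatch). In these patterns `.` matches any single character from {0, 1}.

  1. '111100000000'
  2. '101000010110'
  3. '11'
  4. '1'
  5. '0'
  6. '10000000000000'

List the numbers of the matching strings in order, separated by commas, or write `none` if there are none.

1 → match
2 → match
3 → no match
4 → no match
5 → match
6 → match

1, 2, 5, 6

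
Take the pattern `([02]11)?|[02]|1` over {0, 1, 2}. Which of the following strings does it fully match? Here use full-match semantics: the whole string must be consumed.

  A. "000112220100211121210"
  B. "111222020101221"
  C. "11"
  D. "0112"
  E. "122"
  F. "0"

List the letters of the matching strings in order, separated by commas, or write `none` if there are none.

F

A → no match
B → no match
C → no match
D → no match
E → no match
F → match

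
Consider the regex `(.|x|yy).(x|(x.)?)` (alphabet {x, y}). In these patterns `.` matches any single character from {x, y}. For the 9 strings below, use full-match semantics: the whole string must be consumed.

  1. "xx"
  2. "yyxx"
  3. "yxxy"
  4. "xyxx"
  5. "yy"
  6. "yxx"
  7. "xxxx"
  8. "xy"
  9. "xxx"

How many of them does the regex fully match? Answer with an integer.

1. "xx" → match
2. "yyxx" → match
3. "yxxy" → match
4. "xyxx" → match
5. "yy" → match
6. "yxx" → match
7. "xxxx" → match
8. "xy" → match
9. "xxx" → match
Total matched: 9

9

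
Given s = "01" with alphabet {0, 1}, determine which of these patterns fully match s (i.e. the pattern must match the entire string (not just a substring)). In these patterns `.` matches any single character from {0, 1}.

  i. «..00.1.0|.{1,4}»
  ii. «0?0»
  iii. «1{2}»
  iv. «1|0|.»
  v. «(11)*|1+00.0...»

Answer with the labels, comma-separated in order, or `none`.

i → match
ii → no match — must end with "0"
iii → no match — must start with "1"
iv → no match
v → no match

i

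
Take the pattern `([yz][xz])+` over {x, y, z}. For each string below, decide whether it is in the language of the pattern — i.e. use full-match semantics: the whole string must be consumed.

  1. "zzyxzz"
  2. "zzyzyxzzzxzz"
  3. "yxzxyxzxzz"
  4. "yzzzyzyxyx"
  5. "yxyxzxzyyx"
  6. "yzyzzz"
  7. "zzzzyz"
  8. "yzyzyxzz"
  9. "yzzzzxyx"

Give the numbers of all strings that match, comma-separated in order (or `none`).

1, 2, 3, 4, 6, 7, 8, 9

1 → match
2 → match
3 → match
4 → match
5 → no match
6 → match
7 → match
8 → match
9 → match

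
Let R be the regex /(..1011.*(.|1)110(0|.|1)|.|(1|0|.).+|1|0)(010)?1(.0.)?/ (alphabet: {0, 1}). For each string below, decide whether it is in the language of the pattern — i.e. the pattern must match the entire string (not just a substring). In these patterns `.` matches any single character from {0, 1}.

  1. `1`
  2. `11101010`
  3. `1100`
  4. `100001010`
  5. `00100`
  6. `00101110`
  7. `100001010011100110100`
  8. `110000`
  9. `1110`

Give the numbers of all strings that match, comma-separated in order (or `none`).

none

1 → no match
2 → no match
3 → no match
4 → no match
5 → no match
6 → no match
7 → no match
8 → no match
9 → no match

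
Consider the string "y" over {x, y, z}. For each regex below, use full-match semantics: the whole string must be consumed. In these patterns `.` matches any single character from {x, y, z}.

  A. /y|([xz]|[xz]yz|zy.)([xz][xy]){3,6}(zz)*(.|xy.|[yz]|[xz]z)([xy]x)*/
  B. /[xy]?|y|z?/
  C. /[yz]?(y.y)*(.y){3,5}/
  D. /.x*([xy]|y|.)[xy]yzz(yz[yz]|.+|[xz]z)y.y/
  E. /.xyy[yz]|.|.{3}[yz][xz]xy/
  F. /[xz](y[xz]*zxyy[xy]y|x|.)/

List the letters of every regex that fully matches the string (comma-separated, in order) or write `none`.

A, B, E

A → match
B → match
C → no match
D → no match
E → match
F → no match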